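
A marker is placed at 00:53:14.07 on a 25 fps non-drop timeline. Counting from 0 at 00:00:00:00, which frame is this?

frame 79857

Total seconds to the label: (0 × 3600 + 53 × 60 + 14) = 3194.
Frame index = 3194 × 25 + 7 = 79857.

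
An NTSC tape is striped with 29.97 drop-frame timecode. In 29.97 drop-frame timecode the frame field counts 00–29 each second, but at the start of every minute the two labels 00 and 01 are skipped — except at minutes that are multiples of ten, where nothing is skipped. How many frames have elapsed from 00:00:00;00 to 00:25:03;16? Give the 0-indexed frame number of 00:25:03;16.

45060

As if non-drop at 30 labels/s: (0 × 3600 + 25 × 60 + 3) × 30 + 16 = 45106.
Minute boundaries passed: 25; those not divisible by 10: 25 − 2 = 23; dropped labels = 2 × 23 = 46.
Actual frame index = 45106 − 46 = 45060.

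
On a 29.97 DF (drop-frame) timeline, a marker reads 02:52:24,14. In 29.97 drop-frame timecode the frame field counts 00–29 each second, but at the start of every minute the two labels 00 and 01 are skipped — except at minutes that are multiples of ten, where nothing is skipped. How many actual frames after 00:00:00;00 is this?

As if non-drop at 30 labels/s: (2 × 3600 + 52 × 60 + 24) × 30 + 14 = 310334.
Minute boundaries passed: 172; those not divisible by 10: 172 − 17 = 155; dropped labels = 2 × 155 = 310.
Actual frame index = 310334 − 310 = 310024.

310024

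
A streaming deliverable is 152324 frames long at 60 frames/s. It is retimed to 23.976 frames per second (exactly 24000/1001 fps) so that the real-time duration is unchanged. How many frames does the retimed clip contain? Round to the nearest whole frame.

Frames at target rate = 152324 × (24000/1001) / (60) = 60929600/1001 ≈ 60868.731.
Nearest whole frame: 60869.

60869 frames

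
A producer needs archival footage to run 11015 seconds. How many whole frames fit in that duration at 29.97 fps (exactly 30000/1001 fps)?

330119 frames

Frames = 11015 × 30000/1001 = 330450000/1001 ≈ 330119.8801.
Complete frames: 330119.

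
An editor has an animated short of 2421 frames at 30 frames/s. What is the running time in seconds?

80.7 seconds

Running time = 2421 / (30) = 80.7 s.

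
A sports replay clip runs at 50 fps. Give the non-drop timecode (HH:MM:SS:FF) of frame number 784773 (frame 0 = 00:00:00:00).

04:21:35:23

784773 ÷ 50 = 15695 full seconds, remainder 23 frames.
15695 s = 4 h 21 min 35 s.
Timecode: 04:21:35:23.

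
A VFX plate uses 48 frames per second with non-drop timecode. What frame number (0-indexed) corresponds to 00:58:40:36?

168996

Total seconds to the label: (0 × 3600 + 58 × 60 + 40) = 3520.
Frame index = 3520 × 48 + 36 = 168996.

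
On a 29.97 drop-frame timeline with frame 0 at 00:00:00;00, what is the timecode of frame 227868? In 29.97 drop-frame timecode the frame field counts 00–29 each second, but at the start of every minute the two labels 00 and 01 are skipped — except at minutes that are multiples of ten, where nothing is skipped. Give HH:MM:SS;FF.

02:06:43;06

Ten DF minutes hold 17982 frames, so frame 227868 lies in block 12 (frames 215784–233765) with 12084 frames into that block.
The block's first minute is 1800 frames and the rest 1798 each; 12084 frames reaches minute 6, so 12 × 18 + 6 × 2 = 228 labels have been skipped so far.
Adding those back, label number 227868 + 228 = 228096 at 30 labels/s is 7603 s + 6 f = 2 h 6 min 43 s frame 6, i.e. 02:06:43;06.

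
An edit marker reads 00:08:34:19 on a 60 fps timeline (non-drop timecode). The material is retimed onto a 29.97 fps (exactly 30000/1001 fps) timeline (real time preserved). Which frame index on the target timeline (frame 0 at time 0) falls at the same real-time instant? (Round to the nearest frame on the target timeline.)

Source frame index: (0×3600 + 8×60 + 34) × 60 + 19 = 30859.
Real time: 30859 / (60) = 30859/60 s.
Target frame: (30859/60) × (30000/1001) = 15429500/1001 ≈ 15414.086 → 15414.

frame 15414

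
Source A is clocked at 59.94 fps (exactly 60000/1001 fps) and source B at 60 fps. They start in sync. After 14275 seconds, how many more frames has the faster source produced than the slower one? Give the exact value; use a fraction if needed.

856500/1001 frames

A emits 60000/1001 × 14275 = 856500000/1001 frames; B emits 60 × 14275 = 856500.
Difference = 856500/1001 frames (≈ 855.6444); B is ahead of A.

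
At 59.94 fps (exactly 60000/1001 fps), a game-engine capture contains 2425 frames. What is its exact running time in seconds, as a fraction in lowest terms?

Running time = 2425 ÷ (60000/1001) = 2425 × 1001/60000 = 97097/2400 s.

97097/2400 seconds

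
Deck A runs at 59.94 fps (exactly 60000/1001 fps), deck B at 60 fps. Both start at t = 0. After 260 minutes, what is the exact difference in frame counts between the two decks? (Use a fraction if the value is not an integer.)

260 min = 15600 s.
A emits 60000/1001 × 15600 = 72000000/77 frames; B emits 60 × 15600 = 936000.
Difference = 72000/77 frames (≈ 935.0649); B is ahead of A.

72000/77 frames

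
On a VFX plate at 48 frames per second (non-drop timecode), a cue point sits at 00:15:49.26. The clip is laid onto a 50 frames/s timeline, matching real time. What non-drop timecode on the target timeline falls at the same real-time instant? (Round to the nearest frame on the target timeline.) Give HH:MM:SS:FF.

00:15:49:27

Source frame index: (0×3600 + 15×60 + 49) × 48 + 26 = 45578.
Real time: 45578 / (48) = 22789/24 s.
Target frame: (22789/24) × (50) = 569725/12 ≈ 47477.083 → 47477.
At 50 labels/s: frame 47477 → 00:15:49:27.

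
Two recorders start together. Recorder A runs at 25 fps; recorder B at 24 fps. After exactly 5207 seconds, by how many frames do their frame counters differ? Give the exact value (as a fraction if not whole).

A emits 25 × 5207 = 130175 frames; B emits 24 × 5207 = 124968.
Difference = 5207 frames; B is behind A.

5207 frames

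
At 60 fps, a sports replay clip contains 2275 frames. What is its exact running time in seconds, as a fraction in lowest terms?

Running time = 2275 ÷ (60) = 2275 × 1/60 = 455/12 s.

455/12 seconds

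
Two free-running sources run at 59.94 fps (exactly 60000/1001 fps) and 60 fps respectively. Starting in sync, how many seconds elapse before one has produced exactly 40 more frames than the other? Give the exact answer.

The gap grows by |60 − 60000/1001| = 60/1001 frames per second.
Time for a 40-frame gap: 40 ÷ (60/1001) = 2002/3 s.

2002/3 seconds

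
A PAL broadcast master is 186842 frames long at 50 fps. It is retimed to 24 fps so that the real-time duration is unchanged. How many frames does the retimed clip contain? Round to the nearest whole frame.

89684 frames

Frames at target rate = 186842 × (24) / (50) = 2242104/25 ≈ 89684.160.
Nearest whole frame: 89684.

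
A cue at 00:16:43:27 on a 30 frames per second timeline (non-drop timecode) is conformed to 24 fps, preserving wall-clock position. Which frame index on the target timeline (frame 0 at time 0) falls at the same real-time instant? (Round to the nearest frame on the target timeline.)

Source frame index: (0×3600 + 16×60 + 43) × 30 + 27 = 30117.
Real time: 30117 / (30) = 10039/10 s.
Target frame: (10039/10) × (24) = 120468/5 ≈ 24093.600 → 24094.

frame 24094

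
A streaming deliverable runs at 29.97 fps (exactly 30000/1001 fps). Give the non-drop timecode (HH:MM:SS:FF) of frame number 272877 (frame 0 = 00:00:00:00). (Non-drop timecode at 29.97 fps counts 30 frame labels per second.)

272877 ÷ 30 = 9095 full seconds, remainder 27 frames.
9095 s = 2 h 31 min 35 s.
Timecode: 02:31:35:27.

02:31:35:27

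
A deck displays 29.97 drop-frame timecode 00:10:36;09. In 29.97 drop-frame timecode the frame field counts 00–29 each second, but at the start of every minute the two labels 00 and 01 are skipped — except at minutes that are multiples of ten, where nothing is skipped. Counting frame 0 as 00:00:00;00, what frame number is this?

19071

Complete 10-minute blocks: 1, each 17982 frames → 17982.
Remaining 0 whole minutes in the current block: 0 frames.
Within the current minute: 36 × 30 + 9 = 1089. Total = 17982 + 0 + 1089 = 19071.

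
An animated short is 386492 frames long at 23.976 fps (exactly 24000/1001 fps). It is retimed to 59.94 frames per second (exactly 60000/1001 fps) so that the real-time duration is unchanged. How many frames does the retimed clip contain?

Target frames = source frames × (target rate / source rate) = 386492 × (60000/1001)/(24000/1001) = 386492 × 5/2 = 966230.

966230 frames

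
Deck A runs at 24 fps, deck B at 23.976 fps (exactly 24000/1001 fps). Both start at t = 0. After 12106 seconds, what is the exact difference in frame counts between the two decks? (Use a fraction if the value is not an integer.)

290544/1001 frames

A emits 24 × 12106 = 290544 frames; B emits 24000/1001 × 12106 = 290544000/1001.
Difference = 290544/1001 frames (≈ 290.2537); B is behind A.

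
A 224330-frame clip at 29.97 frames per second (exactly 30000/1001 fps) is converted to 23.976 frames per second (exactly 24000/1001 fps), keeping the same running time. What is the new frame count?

179464 frames

Target frames = source frames × (target rate / source rate) = 224330 × (24000/1001)/(30000/1001) = 224330 × 4/5 = 179464.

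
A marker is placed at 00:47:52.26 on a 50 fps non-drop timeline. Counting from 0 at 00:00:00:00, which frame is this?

Total seconds to the label: (0 × 3600 + 47 × 60 + 52) = 2872.
Frame index = 2872 × 50 + 26 = 143626.

frame 143626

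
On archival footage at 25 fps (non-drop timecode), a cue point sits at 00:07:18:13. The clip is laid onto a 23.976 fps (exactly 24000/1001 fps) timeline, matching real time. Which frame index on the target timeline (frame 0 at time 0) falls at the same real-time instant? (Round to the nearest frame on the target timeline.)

Source frame index: (0×3600 + 7×60 + 18) × 25 + 13 = 10963.
Real time: 10963 / (25) = 10963/25 s.
Target frame: (10963/25) × (24000/1001) = 10524480/1001 ≈ 10513.966 → 10514.

frame 10514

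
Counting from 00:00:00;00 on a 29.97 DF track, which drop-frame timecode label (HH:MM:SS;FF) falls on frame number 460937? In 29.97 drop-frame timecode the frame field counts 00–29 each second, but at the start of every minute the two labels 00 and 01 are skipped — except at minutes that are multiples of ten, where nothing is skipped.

04:16:19;29

Each 10-minute DF block holds 10 × 60 × 30 − 9 × 2 = 17982 frames. 460937 ÷ 17982 → 25 full blocks, remainder 11387.
Within the partial block the first minute is 1800 frames and each further minute 1798, so 6 further minute boundaries passed. Total skipped labels = 18 × 25 + 2 × 6 = 462.
Non-drop label index = 460937 + 462 = 461399; at 30 labels/s that is 04:16:19:29, i.e. DF 04:16:19;29.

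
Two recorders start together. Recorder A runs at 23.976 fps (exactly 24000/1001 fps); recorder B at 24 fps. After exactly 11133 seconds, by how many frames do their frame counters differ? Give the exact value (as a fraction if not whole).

267192/1001 frames

A emits 24000/1001 × 11133 = 267192000/1001 frames; B emits 24 × 11133 = 267192.
Difference = 267192/1001 frames (≈ 266.9251); B is ahead of A.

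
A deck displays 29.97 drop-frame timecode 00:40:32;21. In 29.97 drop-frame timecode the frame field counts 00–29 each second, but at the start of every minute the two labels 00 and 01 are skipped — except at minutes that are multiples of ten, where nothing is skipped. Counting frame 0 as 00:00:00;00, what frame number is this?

As if non-drop at 30 labels/s: (0 × 3600 + 40 × 60 + 32) × 30 + 21 = 72981.
Minute boundaries passed: 40; those not divisible by 10: 40 − 4 = 36; dropped labels = 2 × 36 = 72.
Actual frame index = 72981 − 72 = 72909.

72909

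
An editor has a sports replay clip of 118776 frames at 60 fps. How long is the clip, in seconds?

Running time = 118776 / (60) = 1979.6 s.

1979.6 seconds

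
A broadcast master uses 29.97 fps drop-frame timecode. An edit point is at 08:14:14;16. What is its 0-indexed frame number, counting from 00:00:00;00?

Complete 10-minute blocks: 49, each 17982 frames → 881118.
Remaining 4 whole minutes in the current block: 1800 + 3 × 1798 = 7194 frames.
Within the current minute: 14 × 30 + 16 − 2 = 434 (labels ;00/;01 skipped at this minute). Total = 881118 + 7194 + 434 = 888746.

888746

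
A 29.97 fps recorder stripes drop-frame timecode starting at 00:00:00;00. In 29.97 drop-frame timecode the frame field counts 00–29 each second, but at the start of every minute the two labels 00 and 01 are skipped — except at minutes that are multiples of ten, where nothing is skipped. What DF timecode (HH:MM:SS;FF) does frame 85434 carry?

00:47:30;20

Ten DF minutes hold 17982 frames, so frame 85434 lies in block 4 (frames 71928–89909) with 13506 frames into that block.
The block's first minute is 1800 frames and the rest 1798 each; 13506 frames reaches minute 7, so 4 × 18 + 7 × 2 = 86 labels have been skipped so far.
Adding those back, label number 85434 + 86 = 85520 at 30 labels/s is 2850 s + 20 f = 0 h 47 min 30 s frame 20, i.e. 00:47:30;20.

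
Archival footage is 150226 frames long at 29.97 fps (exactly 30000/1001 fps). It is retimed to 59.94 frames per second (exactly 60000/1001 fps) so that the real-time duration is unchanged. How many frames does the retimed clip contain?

300452 frames

Frames at target rate = 150226 × (60000/1001) / (30000/1001) = 300452.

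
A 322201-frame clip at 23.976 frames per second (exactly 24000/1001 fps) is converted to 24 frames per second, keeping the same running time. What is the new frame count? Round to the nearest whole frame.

Frames at target rate = 322201 × (24) / (24000/1001) = 322523201/1000 ≈ 322523.201.
Nearest whole frame: 322523.

322523 frames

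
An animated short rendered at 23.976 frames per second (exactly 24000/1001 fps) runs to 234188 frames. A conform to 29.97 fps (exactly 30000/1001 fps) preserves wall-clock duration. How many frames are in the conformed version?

Target frames = source frames × (target rate / source rate) = 234188 × (30000/1001)/(24000/1001) = 234188 × 5/4 = 292735.

292735 frames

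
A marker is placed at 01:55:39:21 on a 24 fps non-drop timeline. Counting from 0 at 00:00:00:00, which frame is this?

frame 166557

Total seconds to the label: (1 × 3600 + 55 × 60 + 39) = 6939.
Frame index = 6939 × 24 + 21 = 166557.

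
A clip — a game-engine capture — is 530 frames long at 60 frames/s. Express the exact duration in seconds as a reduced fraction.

Running time = 530 ÷ (60) = 530 × 1/60 = 53/6 s.

53/6 seconds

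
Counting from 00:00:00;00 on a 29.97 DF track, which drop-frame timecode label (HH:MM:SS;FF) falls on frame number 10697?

00:05:56;27

Each 10-minute DF block holds 10 × 60 × 30 − 9 × 2 = 17982 frames. 10697 ÷ 17982 → 0 full blocks, remainder 10697.
Within the partial block the first minute is 1800 frames and each further minute 1798, so 5 further minute boundaries passed. Total skipped labels = 18 × 0 + 2 × 5 = 10.
Non-drop label index = 10697 + 10 = 10707; at 30 labels/s that is 00:05:56:27, i.e. DF 00:05:56;27.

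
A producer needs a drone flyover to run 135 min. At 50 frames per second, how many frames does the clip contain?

135 min = 8100 s.
Frames = 8100 × 50 = 405000.

405000 frames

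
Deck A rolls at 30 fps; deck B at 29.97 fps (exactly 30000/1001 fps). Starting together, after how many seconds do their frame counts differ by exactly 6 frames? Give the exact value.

200.2 seconds

The gap grows by |30000/1001 − 30| = 30/1001 frames per second.
Time for a 6-frame gap: 6 ÷ (30/1001) = 200.2 s.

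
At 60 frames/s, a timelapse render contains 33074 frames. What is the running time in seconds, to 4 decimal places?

551.2333 seconds

Running time = 33074 × 1/60 = 16537/30 s ≈ 551.2333 s.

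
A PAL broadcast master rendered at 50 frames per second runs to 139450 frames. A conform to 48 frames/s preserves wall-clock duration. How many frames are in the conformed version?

Target frames = source frames × (target rate / source rate) = 139450 × (48)/(50) = 139450 × 24/25 = 133872.

133872 frames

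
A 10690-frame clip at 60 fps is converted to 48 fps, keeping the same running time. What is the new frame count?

Target frames = source frames × (target rate / source rate) = 10690 × (48)/(60) = 10690 × 4/5 = 8552.

8552 frames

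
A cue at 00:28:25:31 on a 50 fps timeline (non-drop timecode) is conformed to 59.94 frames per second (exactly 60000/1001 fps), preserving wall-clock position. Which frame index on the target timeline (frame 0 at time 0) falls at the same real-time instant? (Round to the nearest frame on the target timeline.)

Source frame index: (0×3600 + 28×60 + 25) × 50 + 31 = 85281.
Real time: 85281 / (50) = 85281/50 s.
Target frame: (85281/50) × (60000/1001) = 14619600/143 ≈ 102234.965 → 102235.

frame 102235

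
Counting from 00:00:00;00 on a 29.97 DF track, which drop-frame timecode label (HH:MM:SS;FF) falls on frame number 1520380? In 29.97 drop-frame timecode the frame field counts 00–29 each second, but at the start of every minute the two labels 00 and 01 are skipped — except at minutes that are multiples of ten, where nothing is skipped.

Each 10-minute DF block holds 10 × 60 × 30 − 9 × 2 = 17982 frames. 1520380 ÷ 17982 → 84 full blocks, remainder 9892.
Within the partial block the first minute is 1800 frames and each further minute 1798, so 5 further minute boundaries passed. Total skipped labels = 18 × 84 + 2 × 5 = 1522.
Non-drop label index = 1520380 + 1522 = 1521902; at 30 labels/s that is 14:05:30:02, i.e. DF 14:05:30;02.

14:05:30;02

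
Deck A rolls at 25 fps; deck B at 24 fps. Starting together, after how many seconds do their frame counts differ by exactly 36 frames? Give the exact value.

The gap grows by |24 − 25| = 1 frame per second.
Time for a 36-frame gap: 36 ÷ (1) = 36 s.

36 seconds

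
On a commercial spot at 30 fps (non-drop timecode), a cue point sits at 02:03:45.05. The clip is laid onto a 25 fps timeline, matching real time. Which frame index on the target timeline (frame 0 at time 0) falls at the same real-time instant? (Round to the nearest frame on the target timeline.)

Source frame index: (2×3600 + 3×60 + 45) × 30 + 5 = 222755.
Real time: 222755 / (30) = 44551/6 s.
Target frame: (44551/6) × (25) = 1113775/6 ≈ 185629.167 → 185629.

frame 185629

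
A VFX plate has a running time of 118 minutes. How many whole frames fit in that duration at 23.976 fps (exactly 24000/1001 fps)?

169750 frames

118 min = 7080 s.
Frames = 7080 × 24000/1001 = 169920000/1001 ≈ 169750.2498.
Complete frames: 169750.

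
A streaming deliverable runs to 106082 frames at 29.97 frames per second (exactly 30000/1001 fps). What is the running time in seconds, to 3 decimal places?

Running time = 106082 × 1001/30000 = 53094041/15000 s ≈ 3539.603 s.

3539.603 seconds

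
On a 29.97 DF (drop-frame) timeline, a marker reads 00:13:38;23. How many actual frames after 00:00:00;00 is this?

As if non-drop at 30 labels/s: (0 × 3600 + 13 × 60 + 38) × 30 + 23 = 24563.
Minute boundaries passed: 13; those not divisible by 10: 13 − 1 = 12; dropped labels = 2 × 12 = 24.
Actual frame index = 24563 − 24 = 24539.

24539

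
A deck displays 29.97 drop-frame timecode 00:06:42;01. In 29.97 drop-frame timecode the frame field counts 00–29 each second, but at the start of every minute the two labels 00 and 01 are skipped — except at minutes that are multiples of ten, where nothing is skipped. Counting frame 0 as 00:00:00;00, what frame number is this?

As if non-drop at 30 labels/s: (0 × 3600 + 6 × 60 + 42) × 30 + 1 = 12061.
Minute boundaries passed: 6; those not divisible by 10: 6 − 0 = 6; dropped labels = 2 × 6 = 12.
Actual frame index = 12061 − 12 = 12049.

12049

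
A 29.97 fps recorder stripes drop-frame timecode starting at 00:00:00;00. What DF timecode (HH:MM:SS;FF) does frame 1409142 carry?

Ten DF minutes hold 17982 frames, so frame 1409142 lies in block 78 (frames 1402596–1420577) with 6546 frames into that block.
The block's first minute is 1800 frames and the rest 1798 each; 6546 frames reaches minute 3, so 78 × 18 + 3 × 2 = 1410 labels have been skipped so far.
Adding those back, label number 1409142 + 1410 = 1410552 at 30 labels/s is 47018 s + 12 f = 13 h 3 min 38 s frame 12, i.e. 13:03:38;12.

13:03:38;12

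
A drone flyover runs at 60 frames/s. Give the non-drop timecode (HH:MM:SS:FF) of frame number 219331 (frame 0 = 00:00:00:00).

219331 ÷ 60 = 3655 full seconds, remainder 31 frames.
3655 s = 1 h 0 min 55 s.
Timecode: 01:00:55:31.

01:00:55:31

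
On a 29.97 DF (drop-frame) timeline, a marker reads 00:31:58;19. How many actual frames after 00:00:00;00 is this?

As if non-drop at 30 labels/s: (0 × 3600 + 31 × 60 + 58) × 30 + 19 = 57559.
Minute boundaries passed: 31; those not divisible by 10: 31 − 3 = 28; dropped labels = 2 × 28 = 56.
Actual frame index = 57559 − 56 = 57503.

57503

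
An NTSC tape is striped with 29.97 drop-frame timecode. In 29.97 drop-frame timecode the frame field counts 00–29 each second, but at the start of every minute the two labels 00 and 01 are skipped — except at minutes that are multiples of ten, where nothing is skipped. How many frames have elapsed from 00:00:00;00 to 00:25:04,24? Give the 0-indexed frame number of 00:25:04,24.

45098

As if non-drop at 30 labels/s: (0 × 3600 + 25 × 60 + 4) × 30 + 24 = 45144.
Minute boundaries passed: 25; those not divisible by 10: 25 − 2 = 23; dropped labels = 2 × 23 = 46.
Actual frame index = 45144 − 46 = 45098.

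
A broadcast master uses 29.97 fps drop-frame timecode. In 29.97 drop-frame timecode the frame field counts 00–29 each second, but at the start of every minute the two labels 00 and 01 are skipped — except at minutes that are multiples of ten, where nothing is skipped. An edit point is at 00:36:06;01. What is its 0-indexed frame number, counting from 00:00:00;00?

As if non-drop at 30 labels/s: (0 × 3600 + 36 × 60 + 6) × 30 + 1 = 64981.
Minute boundaries passed: 36; those not divisible by 10: 36 − 3 = 33; dropped labels = 2 × 33 = 66.
Actual frame index = 64981 − 66 = 64915.

64915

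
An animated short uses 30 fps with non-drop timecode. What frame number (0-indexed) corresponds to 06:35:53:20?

712610

Total seconds to the label: (6 × 3600 + 35 × 60 + 53) = 23753.
Frame index = 23753 × 30 + 20 = 712610.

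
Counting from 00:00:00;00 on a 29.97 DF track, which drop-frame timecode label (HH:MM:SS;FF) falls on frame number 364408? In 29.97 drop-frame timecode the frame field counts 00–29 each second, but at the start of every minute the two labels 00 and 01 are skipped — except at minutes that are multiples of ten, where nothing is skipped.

03:22:39;02

Each 10-minute DF block holds 10 × 60 × 30 − 9 × 2 = 17982 frames. 364408 ÷ 17982 → 20 full blocks, remainder 4768.
Within the partial block the first minute is 1800 frames and each further minute 1798, so 2 further minute boundaries passed. Total skipped labels = 18 × 20 + 2 × 2 = 364.
Non-drop label index = 364408 + 364 = 364772; at 30 labels/s that is 03:22:39:02, i.e. DF 03:22:39;02.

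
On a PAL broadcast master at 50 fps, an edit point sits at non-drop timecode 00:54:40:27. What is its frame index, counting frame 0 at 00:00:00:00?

frame 164027

Total seconds to the label: (0 × 3600 + 54 × 60 + 40) = 3280.
Frame index = 3280 × 50 + 27 = 164027.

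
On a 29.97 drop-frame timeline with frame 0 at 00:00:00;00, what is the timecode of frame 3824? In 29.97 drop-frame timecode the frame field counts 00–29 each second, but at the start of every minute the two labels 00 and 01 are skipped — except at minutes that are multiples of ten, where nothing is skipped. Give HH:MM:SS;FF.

Ten DF minutes hold 17982 frames, so frame 3824 lies in block 0 (frames 0–17981) with 3824 frames into that block.
The block's first minute is 1800 frames and the rest 1798 each; 3824 frames reaches minute 2, so 0 × 18 + 2 × 2 = 4 labels have been skipped so far.
Adding those back, label number 3824 + 4 = 3828 at 30 labels/s is 127 s + 18 f = 0 h 2 min 7 s frame 18, i.e. 00:02:07;18.

00:02:07;18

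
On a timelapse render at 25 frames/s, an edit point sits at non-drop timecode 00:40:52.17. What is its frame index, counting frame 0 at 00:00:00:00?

Total seconds to the label: (0 × 3600 + 40 × 60 + 52) = 2452.
Frame index = 2452 × 25 + 17 = 61317.

frame 61317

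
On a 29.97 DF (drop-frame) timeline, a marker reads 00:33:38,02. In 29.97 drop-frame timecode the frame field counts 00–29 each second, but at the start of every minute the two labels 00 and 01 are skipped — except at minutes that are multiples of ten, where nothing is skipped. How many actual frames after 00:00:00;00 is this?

60482

Complete 10-minute blocks: 3, each 17982 frames → 53946.
Remaining 3 whole minutes in the current block: 1800 + 2 × 1798 = 5396 frames.
Within the current minute: 38 × 30 + 2 − 2 = 1140 (labels ;00/;01 skipped at this minute). Total = 53946 + 5396 + 1140 = 60482.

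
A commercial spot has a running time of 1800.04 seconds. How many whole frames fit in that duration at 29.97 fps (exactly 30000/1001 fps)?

Frames = 1800.04 × 30000/1001 = 4909200/91 ≈ 53947.2527.
Complete frames: 53947.

53947 frames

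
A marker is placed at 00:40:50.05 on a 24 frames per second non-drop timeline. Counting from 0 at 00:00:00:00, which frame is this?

frame 58805

Total seconds to the label: (0 × 3600 + 40 × 60 + 50) = 2450.
Frame index = 2450 × 24 + 5 = 58805.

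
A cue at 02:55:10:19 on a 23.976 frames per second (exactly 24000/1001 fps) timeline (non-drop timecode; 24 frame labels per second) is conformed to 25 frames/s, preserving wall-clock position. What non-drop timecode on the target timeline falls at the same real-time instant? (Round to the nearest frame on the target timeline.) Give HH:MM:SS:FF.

02:55:21:08

Source frame index: (2×3600 + 55×60 + 10) × 24 + 19 = 252259.
Real time: 252259 / (24000/1001) = 252511259/24000 s.
Target frame: (252511259/24000) × (25) = 252511259/960 ≈ 263032.561 → 263033.
At 25 labels/s: frame 263033 → 02:55:21:08.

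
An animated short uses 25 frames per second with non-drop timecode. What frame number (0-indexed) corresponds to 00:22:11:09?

33284

Total seconds to the label: (0 × 3600 + 22 × 60 + 11) = 1331.
Frame index = 1331 × 25 + 9 = 33284.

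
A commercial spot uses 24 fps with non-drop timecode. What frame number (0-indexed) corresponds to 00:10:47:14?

Total seconds to the label: (0 × 3600 + 10 × 60 + 47) = 647.
Frame index = 647 × 24 + 14 = 15542.

frame 15542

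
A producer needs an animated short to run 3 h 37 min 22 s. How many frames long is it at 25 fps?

326050 frames

3 h 37 min 22 s = 13042 s.
Frames = 13042 × 25 = 326050.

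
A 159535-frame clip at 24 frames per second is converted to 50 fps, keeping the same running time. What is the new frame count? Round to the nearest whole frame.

Frames at target rate = 159535 × (50) / (24) = 3988375/12 ≈ 332364.583.
Nearest whole frame: 332365.

332365 frames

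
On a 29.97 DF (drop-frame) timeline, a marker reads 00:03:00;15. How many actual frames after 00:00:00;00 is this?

5409

Complete 10-minute blocks: 0, each 17982 frames → 0.
Remaining 3 whole minutes in the current block: 1800 + 2 × 1798 = 5396 frames.
Within the current minute: 0 × 30 + 15 − 2 = 13 (labels ;00/;01 skipped at this minute). Total = 0 + 5396 + 13 = 5409.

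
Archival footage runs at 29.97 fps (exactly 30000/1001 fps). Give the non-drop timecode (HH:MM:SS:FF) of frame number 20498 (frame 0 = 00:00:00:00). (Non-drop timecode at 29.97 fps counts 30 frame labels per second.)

00:11:23:08

20498 ÷ 30 = 683 full seconds, remainder 8 frames.
683 s = 0 h 11 min 23 s.
Timecode: 00:11:23:08.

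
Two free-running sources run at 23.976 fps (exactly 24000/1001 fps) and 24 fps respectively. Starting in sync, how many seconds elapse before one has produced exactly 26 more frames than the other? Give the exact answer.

The gap grows by |24 − 24000/1001| = 24/1001 frames per second.
Time for a 26-frame gap: 26 ÷ (24/1001) = 13013/12 s.

13013/12 seconds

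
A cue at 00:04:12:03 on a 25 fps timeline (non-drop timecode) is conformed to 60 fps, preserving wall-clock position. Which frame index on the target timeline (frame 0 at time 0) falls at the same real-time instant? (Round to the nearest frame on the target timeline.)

frame 15127

Source frame index: (0×3600 + 4×60 + 12) × 25 + 3 = 6303.
Real time: 6303 / (25) = 6303/25 s.
Target frame: (6303/25) × (60) = 75636/5 ≈ 15127.200 → 15127.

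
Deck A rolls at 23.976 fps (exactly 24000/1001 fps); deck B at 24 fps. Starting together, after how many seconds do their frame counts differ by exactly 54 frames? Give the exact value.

2252.25 seconds

The gap grows by |24 − 24000/1001| = 24/1001 frames per second.
Time for a 54-frame gap: 54 ÷ (24/1001) = 2252.25 s.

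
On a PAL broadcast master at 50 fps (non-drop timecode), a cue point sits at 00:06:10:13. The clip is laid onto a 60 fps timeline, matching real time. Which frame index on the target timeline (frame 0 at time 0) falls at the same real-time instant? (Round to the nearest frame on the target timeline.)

Source frame index: (0×3600 + 6×60 + 10) × 50 + 13 = 18513.
Real time: 18513 / (50) = 18513/50 s.
Target frame: (18513/50) × (60) = 111078/5 ≈ 22215.600 → 22216.

frame 22216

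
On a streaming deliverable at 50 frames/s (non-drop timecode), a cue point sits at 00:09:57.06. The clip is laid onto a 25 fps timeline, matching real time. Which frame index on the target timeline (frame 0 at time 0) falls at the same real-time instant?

Source frame index: (0×3600 + 9×60 + 57) × 50 + 6 = 29856.
Real time: 29856 / (50) = 14928/25 s.
Target frame: (14928/25) × (25) = 14928.

frame 14928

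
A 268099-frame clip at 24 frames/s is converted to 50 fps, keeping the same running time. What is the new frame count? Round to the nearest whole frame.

558540 frames

Frames at target rate = 268099 × (50) / (24) = 6702475/12 ≈ 558539.583.
Nearest whole frame: 558540.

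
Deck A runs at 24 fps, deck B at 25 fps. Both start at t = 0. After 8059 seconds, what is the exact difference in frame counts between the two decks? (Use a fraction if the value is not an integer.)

A emits 24 × 8059 = 193416 frames; B emits 25 × 8059 = 201475.
Difference = 8059 frames; B is ahead of A.

8059 frames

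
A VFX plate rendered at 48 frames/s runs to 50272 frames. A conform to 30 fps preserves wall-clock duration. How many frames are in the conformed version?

31420 frames

Target frames = source frames × (target rate / source rate) = 50272 × (30)/(48) = 50272 × 5/8 = 31420.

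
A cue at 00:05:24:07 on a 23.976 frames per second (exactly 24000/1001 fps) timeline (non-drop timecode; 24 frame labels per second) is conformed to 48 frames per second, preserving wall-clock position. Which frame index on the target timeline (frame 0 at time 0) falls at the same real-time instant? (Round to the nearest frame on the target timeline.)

frame 15582

Source frame index: (0×3600 + 5×60 + 24) × 24 + 7 = 7783.
Real time: 7783 / (24000/1001) = 7790783/24000 s.
Target frame: (7790783/24000) × (48) = 7790783/500 ≈ 15581.566 → 15582.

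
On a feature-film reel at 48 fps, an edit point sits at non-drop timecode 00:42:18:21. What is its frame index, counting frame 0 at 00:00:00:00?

Total seconds to the label: (0 × 3600 + 42 × 60 + 18) = 2538.
Frame index = 2538 × 48 + 21 = 121845.

121845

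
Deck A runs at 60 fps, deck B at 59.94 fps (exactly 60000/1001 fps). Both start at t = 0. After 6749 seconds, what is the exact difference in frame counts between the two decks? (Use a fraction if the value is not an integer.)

404940/1001 frames

A emits 60 × 6749 = 404940 frames; B emits 60000/1001 × 6749 = 404940000/1001.
Difference = 404940/1001 frames (≈ 404.5355); B is behind A.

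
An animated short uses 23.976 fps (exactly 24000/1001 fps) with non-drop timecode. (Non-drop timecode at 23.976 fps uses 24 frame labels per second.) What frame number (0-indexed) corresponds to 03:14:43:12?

Total seconds to the label: (3 × 3600 + 14 × 60 + 43) = 11683.
Frame index = 11683 × 24 + 12 = 280404.

frame 280404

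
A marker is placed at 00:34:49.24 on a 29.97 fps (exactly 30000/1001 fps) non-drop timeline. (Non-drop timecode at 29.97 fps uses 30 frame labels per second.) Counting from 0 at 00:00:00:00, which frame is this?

Total seconds to the label: (0 × 3600 + 34 × 60 + 49) = 2089.
Frame index = 2089 × 30 + 24 = 62694.

62694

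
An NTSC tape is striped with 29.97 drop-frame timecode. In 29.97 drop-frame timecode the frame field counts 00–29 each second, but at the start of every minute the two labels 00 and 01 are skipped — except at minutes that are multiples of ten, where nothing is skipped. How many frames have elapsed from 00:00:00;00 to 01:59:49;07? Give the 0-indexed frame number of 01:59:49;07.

215461

Complete 10-minute blocks: 11, each 17982 frames → 197802.
Remaining 9 whole minutes in the current block: 1800 + 8 × 1798 = 16184 frames.
Within the current minute: 49 × 30 + 7 − 2 = 1475 (labels ;00/;01 skipped at this minute). Total = 197802 + 16184 + 1475 = 215461.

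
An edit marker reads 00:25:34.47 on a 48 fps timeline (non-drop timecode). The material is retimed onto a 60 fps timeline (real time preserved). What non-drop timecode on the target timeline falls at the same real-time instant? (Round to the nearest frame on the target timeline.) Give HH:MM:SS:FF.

Source frame index: (0×3600 + 25×60 + 34) × 48 + 47 = 73679.
Real time: 73679 / (48) = 73679/48 s.
Target frame: (73679/48) × (60) = 368395/4 ≈ 92098.750 → 92099.
At 60 labels/s: frame 92099 → 00:25:34:59.

00:25:34:59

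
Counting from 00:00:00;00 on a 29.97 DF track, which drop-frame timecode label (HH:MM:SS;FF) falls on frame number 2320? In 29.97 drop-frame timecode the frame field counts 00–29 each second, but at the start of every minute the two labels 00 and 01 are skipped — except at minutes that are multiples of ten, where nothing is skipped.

Each 10-minute DF block holds 10 × 60 × 30 − 9 × 2 = 17982 frames. 2320 ÷ 17982 → 0 full blocks, remainder 2320.
Within the partial block the first minute is 1800 frames and each further minute 1798, so 1 further minute boundary passed. Total skipped labels = 18 × 0 + 2 × 1 = 2.
Non-drop label index = 2320 + 2 = 2322; at 30 labels/s that is 00:01:17:12, i.e. DF 00:01:17;12.

00:01:17;12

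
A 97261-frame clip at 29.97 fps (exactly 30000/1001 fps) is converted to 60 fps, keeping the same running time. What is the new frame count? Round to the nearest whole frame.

194717 frames

Frames at target rate = 97261 × (60) / (30000/1001) = 97358261/500 ≈ 194716.522.
Nearest whole frame: 194717.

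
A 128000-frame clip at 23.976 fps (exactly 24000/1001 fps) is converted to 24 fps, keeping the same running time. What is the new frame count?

128128 frames

Target frames = source frames × (target rate / source rate) = 128000 × (24)/(24000/1001) = 128000 × 1001/1000 = 128128.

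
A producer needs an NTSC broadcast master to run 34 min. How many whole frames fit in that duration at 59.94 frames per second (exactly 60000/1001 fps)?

122277 frames

34 min = 2040 s.
Frames = 2040 × 60000/1001 = 122400000/1001 ≈ 122277.7223.
Complete frames: 122277.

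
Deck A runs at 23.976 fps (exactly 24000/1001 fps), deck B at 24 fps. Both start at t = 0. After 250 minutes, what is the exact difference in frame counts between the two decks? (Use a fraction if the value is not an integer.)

250 min = 15000 s.
A emits 24000/1001 × 15000 = 360000000/1001 frames; B emits 24 × 15000 = 360000.
Difference = 360000/1001 frames (≈ 359.6404); B is ahead of A.

360000/1001 frames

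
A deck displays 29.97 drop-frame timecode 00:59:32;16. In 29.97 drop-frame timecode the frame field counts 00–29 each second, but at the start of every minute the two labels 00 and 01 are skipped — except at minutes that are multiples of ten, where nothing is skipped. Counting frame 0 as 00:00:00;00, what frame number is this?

107068

Complete 10-minute blocks: 5, each 17982 frames → 89910.
Remaining 9 whole minutes in the current block: 1800 + 8 × 1798 = 16184 frames.
Within the current minute: 32 × 30 + 16 − 2 = 974 (labels ;00/;01 skipped at this minute). Total = 89910 + 16184 + 974 = 107068.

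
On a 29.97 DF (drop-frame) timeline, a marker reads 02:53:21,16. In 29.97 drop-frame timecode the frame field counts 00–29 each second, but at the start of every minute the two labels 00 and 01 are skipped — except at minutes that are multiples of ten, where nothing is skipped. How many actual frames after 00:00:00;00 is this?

311734

Complete 10-minute blocks: 17, each 17982 frames → 305694.
Remaining 3 whole minutes in the current block: 1800 + 2 × 1798 = 5396 frames.
Within the current minute: 21 × 30 + 16 − 2 = 644 (labels ;00/;01 skipped at this minute). Total = 305694 + 5396 + 644 = 311734.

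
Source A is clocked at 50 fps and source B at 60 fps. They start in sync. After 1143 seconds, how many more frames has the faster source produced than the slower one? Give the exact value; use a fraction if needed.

11430 frames

A emits 50 × 1143 = 57150 frames; B emits 60 × 1143 = 68580.
Difference = 11430 frames; B is ahead of A.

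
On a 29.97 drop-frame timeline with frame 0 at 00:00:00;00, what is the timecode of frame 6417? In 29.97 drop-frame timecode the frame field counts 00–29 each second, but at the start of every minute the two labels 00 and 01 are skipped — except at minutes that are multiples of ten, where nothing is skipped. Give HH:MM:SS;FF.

Ten DF minutes hold 17982 frames, so frame 6417 lies in block 0 (frames 0–17981) with 6417 frames into that block.
The block's first minute is 1800 frames and the rest 1798 each; 6417 frames reaches minute 3, so 0 × 18 + 3 × 2 = 6 labels have been skipped so far.
Adding those back, label number 6417 + 6 = 6423 at 30 labels/s is 214 s + 3 f = 0 h 3 min 34 s frame 3, i.e. 00:03:34;03.

00:03:34;03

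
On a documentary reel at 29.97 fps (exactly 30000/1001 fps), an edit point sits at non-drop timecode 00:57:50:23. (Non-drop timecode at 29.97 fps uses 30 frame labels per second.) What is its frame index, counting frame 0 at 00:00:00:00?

104123

Total seconds to the label: (0 × 3600 + 57 × 60 + 50) = 3470.
Frame index = 3470 × 30 + 23 = 104123.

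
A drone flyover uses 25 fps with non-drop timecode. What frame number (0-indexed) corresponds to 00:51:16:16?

frame 76916

Total seconds to the label: (0 × 3600 + 51 × 60 + 16) = 3076.
Frame index = 3076 × 25 + 16 = 76916.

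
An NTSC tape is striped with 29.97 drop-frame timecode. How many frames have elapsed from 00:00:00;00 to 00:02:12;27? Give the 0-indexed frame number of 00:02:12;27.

3983

Complete 10-minute blocks: 0, each 17982 frames → 0.
Remaining 2 whole minutes in the current block: 1800 + 1 × 1798 = 3598 frames.
Within the current minute: 12 × 30 + 27 − 2 = 385 (labels ;00/;01 skipped at this minute). Total = 0 + 3598 + 385 = 3983.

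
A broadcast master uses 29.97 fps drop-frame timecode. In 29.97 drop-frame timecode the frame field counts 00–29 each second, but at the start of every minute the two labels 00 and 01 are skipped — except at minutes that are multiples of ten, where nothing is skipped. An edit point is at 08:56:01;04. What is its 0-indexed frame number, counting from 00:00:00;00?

As if non-drop at 30 labels/s: (8 × 3600 + 56 × 60 + 1) × 30 + 4 = 964834.
Minute boundaries passed: 536; those not divisible by 10: 536 − 53 = 483; dropped labels = 2 × 483 = 966.
Actual frame index = 964834 − 966 = 963868.

963868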